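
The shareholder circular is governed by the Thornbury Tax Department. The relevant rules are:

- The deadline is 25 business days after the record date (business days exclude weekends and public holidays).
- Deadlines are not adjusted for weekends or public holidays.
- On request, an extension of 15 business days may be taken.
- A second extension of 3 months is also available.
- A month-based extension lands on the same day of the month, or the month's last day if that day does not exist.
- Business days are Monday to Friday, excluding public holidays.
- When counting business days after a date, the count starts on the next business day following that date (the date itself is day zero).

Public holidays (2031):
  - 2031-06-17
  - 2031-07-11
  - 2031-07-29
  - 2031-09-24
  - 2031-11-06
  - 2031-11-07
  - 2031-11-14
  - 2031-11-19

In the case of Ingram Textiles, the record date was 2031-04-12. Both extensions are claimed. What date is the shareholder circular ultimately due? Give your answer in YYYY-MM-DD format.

2031-09-06

25 business days after 2031-04-12, excluding weekends and holidays, is 2031-05-16.
No adjustment is made for weekends or holidays, so 2031-05-16 stands.
Counting 15 further business days from 2031-05-16 reaches 2031-06-06.
No adjustment is made for weekends or holidays, so 2031-06-06 stands.
The 3 months extension carries 2031-06-06 to 2031-09-06.
2031-09-06 is a Saturday; no weekend or holiday adjustment applies.
So the filing is due 2031-09-06.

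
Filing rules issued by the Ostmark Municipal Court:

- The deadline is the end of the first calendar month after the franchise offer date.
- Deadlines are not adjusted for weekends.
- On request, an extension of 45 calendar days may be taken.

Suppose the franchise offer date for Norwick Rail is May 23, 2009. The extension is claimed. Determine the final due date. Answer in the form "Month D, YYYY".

1 month after May 23, 2009 is June 2009; that month ends on June 30, 2009.
June 30, 2009 falls on a Tuesday. The rules make no weekend/holiday allowance, so it remains June 30, 2009.
Add the 45 calendar-day extension to June 30, 2009: August 14, 2009.
August 14, 2009 falls on a Friday. The rules make no weekend/holiday allowance, so it remains August 14, 2009.
Deadline: August 14, 2009.

August 14, 2009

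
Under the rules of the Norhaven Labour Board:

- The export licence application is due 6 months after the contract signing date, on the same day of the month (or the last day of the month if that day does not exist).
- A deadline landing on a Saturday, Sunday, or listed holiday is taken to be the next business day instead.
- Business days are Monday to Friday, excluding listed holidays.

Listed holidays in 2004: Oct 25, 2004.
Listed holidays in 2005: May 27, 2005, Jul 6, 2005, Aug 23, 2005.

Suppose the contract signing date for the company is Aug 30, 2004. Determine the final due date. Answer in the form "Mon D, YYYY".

6 months after Aug 30, 2004, on the same day of the month, is Feb 28, 2005 (day 30 does not exist in February, so the month's last day is used).
Feb 28, 2005 is a Monday and not a listed holiday, so it stands.
Deadline: Feb 28, 2005.

Feb 28, 2005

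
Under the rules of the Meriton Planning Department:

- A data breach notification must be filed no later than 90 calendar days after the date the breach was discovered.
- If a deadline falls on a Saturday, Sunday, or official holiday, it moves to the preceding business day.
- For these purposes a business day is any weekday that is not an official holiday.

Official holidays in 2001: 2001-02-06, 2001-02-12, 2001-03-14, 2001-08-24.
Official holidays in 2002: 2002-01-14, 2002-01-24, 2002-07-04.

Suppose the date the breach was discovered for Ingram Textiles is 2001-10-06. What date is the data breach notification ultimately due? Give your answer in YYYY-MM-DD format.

Trigger date 2001-10-06 + 90 calendar days = 2002-01-04.
2002-01-04 is a Friday and not a listed holiday, so it stands.
The final due date is 2002-01-04.

2002-01-04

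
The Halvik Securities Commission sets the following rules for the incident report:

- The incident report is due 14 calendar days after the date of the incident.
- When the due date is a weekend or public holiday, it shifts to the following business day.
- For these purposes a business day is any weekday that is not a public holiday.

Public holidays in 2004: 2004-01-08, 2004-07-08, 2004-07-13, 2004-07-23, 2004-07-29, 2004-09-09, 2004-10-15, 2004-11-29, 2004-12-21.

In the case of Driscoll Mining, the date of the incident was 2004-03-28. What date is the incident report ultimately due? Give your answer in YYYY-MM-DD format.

2004-04-12

Adding 14 calendar days to 2004-03-28 gives 2004-04-11.
2004-04-11 is a Sunday; the next business day is 2004-04-12 (Monday).
The final due date is 2004-04-12.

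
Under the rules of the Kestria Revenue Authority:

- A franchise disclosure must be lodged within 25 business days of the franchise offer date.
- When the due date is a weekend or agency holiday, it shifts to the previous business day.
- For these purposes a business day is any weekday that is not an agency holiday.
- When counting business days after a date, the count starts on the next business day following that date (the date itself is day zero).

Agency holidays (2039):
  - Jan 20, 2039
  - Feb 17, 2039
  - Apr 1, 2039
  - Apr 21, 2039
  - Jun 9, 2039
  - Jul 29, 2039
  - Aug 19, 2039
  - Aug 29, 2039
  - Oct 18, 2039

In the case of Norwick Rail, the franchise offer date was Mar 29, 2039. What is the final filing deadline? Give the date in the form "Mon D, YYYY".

Starting the day after Mar 29, 2039 and counting 25 business days lands on May 5, 2039.
May 5, 2039 falls on a Thursday, which is a business day, so no adjustment is needed.
Deadline: May 5, 2039.

May 5, 2039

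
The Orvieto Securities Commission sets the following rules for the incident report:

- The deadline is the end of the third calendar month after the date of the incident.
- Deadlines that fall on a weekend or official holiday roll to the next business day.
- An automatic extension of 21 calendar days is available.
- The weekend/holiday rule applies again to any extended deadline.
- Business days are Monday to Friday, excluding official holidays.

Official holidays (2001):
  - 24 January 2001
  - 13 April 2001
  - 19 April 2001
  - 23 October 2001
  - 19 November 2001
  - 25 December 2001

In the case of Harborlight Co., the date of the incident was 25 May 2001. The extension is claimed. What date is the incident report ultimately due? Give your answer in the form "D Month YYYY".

3 months after 25 May 2001 falls in August 2001; the last day of that month is 31 August 2001.
31 August 2001 is a Friday and not a listed holiday, so it stands.
Applying the 21-calendar-day extension: 31 August 2001 + 21 days = 21 September 2001.
21 September 2001 falls on a Friday, which is a business day, so no adjustment is needed.
Deadline: 21 September 2001.

21 September 2001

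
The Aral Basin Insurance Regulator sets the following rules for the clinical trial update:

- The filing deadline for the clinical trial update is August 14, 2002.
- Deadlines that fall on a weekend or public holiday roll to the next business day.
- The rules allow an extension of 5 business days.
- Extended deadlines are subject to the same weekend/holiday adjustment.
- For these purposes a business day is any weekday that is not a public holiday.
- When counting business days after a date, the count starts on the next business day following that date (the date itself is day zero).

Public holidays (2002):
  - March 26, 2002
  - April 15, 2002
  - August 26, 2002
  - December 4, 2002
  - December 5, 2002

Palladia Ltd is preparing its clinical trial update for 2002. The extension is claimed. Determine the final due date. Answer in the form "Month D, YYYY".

Start from the fixed due date, August 14, 2002.
August 14, 2002 (Wednesday) is already a business day.
The 5-business-day extension runs from August 14, 2002 to August 21, 2002.
August 21, 2002 (Wednesday) is already a business day.
Final deadline: August 21, 2002.

August 21, 2002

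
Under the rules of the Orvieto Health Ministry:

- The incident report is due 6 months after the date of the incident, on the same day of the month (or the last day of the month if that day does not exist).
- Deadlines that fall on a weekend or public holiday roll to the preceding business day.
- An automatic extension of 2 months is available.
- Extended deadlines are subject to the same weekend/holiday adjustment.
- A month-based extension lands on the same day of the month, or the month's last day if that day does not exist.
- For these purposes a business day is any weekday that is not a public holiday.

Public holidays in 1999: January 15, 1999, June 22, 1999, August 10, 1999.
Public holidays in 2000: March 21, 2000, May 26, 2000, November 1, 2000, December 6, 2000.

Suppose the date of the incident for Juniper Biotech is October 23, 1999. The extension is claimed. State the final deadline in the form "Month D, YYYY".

June 21, 2000

6 months after October 23, 1999, on the same day of the month, is April 23, 2000.
Because April 23, 2000 is a Sunday, the deadline becomes April 21, 2000 (Friday).
The 2 months extension carries April 21, 2000 to June 21, 2000.
June 21, 2000 falls on a Wednesday, which is a business day, so no adjustment is needed.
Deadline: June 21, 2000.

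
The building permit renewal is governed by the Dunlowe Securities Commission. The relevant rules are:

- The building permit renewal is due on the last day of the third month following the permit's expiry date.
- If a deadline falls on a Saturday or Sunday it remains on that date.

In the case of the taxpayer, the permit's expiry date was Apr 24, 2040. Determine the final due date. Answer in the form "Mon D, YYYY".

Jul 31, 2040

3 months after Apr 24, 2040 falls in July 2040; the last day of that month is Jul 31, 2040.
Jul 31, 2040 falls on a Tuesday. The rules make no weekend/holiday allowance, so it remains Jul 31, 2040.
Final deadline: Jul 31, 2040.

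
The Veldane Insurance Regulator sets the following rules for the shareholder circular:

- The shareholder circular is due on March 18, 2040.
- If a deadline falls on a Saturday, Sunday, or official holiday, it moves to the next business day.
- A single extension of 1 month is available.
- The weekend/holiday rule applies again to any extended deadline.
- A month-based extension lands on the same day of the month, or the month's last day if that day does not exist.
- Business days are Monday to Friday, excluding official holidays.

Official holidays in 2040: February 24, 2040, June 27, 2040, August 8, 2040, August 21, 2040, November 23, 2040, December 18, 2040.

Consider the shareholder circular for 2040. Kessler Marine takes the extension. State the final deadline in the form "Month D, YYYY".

Start from the fixed due date, March 18, 2040.
Because March 18, 2040 is a Sunday, the deadline becomes March 19, 2040 (Monday).
Add 1 month to March 19, 2040: April 19, 2040.
April 19, 2040 falls on a Thursday, which is a business day, so no adjustment is needed.
The final due date is April 19, 2040.

April 19, 2040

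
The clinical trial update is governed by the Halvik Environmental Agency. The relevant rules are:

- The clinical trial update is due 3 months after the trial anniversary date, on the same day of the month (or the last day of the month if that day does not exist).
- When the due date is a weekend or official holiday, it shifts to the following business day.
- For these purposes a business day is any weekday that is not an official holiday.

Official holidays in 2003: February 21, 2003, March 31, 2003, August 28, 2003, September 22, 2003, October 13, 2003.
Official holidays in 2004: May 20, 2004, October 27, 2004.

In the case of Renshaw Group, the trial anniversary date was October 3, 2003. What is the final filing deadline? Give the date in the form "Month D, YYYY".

January 5, 2004

3 months after October 3, 2003, on the same day of the month, is January 3, 2004.
Because January 3, 2004 is a Saturday, the deadline becomes January 5, 2004 (Monday).
Final deadline: January 5, 2004.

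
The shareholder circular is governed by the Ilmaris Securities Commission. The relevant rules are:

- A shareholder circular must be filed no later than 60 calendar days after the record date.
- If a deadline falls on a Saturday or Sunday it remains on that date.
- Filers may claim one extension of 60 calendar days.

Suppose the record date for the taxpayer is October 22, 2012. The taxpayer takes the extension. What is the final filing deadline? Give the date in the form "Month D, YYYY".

February 19, 2013

Trigger date October 22, 2012 + 60 calendar days = December 21, 2012.
December 21, 2012 is a Friday; no weekend or holiday adjustment applies.
Applying the 60-calendar-day extension: December 21, 2012 + 60 days = February 19, 2013.
No adjustment is made for weekends or holidays, so February 19, 2013 stands.
Final deadline: February 19, 2013.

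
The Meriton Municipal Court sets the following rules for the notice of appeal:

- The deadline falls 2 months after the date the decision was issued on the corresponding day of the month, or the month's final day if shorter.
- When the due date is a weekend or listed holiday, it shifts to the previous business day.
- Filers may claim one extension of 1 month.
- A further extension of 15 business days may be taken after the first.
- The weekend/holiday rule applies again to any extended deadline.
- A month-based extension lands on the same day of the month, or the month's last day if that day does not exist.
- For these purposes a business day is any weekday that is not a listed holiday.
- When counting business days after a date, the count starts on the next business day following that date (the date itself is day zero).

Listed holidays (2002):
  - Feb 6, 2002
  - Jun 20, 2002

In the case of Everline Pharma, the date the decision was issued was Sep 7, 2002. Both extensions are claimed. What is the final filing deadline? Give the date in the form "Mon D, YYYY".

Dec 27, 2002

2 months from Sep 7, 2002 is Nov 7, 2002.
Nov 7, 2002 falls on a Thursday, which is a business day, so no adjustment is needed.
The 1 month extension carries Nov 7, 2002 to Dec 7, 2002.
Dec 7, 2002 is a Saturday; the preceding business day is Dec 6, 2002 (Friday).
Applying the 15-business-day extension: 15 business days after Dec 6, 2002 is Dec 27, 2002.
Dec 27, 2002 (Friday) is already a business day.
Deadline: Dec 27, 2002.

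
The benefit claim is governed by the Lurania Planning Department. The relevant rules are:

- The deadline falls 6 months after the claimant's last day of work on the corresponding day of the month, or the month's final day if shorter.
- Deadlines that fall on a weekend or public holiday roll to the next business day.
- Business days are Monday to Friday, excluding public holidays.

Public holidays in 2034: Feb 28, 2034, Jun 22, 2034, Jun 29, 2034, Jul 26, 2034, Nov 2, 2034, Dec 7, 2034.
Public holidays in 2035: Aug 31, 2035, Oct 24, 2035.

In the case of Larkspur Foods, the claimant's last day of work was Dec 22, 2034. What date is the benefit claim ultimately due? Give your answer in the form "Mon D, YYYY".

Moving 6 months forward from Dec 22, 2034 on the corresponding day gives Jun 22, 2035.
Jun 22, 2035 is a Friday and not a listed holiday, so it stands.
So the filing is due Jun 22, 2035.

Jun 22, 2035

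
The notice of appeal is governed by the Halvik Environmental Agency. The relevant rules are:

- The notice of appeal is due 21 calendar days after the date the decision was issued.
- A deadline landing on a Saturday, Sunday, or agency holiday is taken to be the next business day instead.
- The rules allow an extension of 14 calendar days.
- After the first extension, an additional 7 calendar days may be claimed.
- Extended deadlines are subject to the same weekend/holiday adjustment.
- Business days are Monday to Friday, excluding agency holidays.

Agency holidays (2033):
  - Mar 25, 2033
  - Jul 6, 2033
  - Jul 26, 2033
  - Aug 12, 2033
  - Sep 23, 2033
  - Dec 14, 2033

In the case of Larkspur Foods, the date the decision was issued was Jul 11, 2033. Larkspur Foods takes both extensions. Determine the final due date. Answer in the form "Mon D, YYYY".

Adding 21 calendar days to Jul 11, 2033 gives Aug 1, 2033.
Aug 1, 2033 is a Monday and not a listed holiday, so it stands.
The 14-calendar-day extension moves the deadline from Aug 1, 2033 to Aug 15, 2033.
Since Aug 15, 2033 is a Monday and not a holiday, the date is unchanged.
Add the 7 calendar-day extension to Aug 15, 2033: Aug 22, 2033.
Aug 22, 2033 falls on a Monday, which is a business day, so no adjustment is needed.
So the filing is due Aug 22, 2033.

Aug 22, 2033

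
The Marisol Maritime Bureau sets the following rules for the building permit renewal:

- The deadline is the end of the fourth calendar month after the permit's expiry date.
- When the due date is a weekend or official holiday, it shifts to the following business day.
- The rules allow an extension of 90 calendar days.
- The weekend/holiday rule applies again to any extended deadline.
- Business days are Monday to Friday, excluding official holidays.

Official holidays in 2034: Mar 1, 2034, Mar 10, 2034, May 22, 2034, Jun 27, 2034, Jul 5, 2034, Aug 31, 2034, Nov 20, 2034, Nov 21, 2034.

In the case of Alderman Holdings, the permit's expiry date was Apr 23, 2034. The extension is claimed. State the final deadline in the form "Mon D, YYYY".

Nov 30, 2034

4 months after Apr 23, 2034 falls in August 2034; the last day of that month is Aug 31, 2034.
Aug 31, 2034 falls on a listed holiday. Rolling to the next business day gives Sep 1, 2034, a Friday.
The 90-calendar-day extension moves the deadline from Sep 1, 2034 to Nov 30, 2034.
Since Nov 30, 2034 is a Thursday and not a holiday, the date is unchanged.
The final due date is Nov 30, 2034.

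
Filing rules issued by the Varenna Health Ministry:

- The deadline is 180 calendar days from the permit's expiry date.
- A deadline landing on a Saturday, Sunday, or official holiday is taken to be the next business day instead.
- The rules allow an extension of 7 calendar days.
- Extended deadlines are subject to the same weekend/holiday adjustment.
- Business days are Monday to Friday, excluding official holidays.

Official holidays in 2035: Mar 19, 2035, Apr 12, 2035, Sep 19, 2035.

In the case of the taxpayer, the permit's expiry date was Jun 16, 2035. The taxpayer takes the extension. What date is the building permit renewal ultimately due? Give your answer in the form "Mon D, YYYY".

Dec 20, 2035

Adding 180 calendar days to Jun 16, 2035 gives Dec 13, 2035.
Dec 13, 2035 is a Thursday and not a listed holiday, so it stands.
Add the 7 calendar-day extension to Dec 13, 2035: Dec 20, 2035.
Dec 20, 2035 falls on a Thursday, which is a business day, so no adjustment is needed.
Final deadline: Dec 20, 2035.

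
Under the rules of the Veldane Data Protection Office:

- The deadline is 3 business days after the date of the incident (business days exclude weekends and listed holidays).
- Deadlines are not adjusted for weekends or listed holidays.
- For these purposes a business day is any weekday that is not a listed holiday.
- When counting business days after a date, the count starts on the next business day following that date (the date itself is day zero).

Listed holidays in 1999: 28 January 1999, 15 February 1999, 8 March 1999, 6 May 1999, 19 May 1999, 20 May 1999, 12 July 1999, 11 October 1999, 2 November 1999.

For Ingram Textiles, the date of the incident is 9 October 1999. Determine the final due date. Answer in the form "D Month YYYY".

14 October 1999

3 business days after 9 October 1999, excluding weekends and holidays, is 14 October 1999.
No adjustment is made for weekends or holidays, so 14 October 1999 stands.
So the filing is due 14 October 1999.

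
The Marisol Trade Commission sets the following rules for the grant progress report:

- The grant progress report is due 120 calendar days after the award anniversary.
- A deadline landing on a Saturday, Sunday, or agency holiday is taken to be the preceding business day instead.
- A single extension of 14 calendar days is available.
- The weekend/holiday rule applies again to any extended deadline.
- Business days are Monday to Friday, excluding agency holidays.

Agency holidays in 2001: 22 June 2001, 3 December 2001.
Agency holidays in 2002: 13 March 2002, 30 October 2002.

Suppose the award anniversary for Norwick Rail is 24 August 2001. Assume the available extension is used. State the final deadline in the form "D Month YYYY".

4 January 2002

From 24 August 2001, 120 calendar days later is 22 December 2001.
22 December 2001 is a Saturday, so it moves to the preceding business day, 21 December 2001 (Friday).
The 14-calendar-day extension moves the deadline from 21 December 2001 to 4 January 2002.
Since 4 January 2002 is a Friday and not a holiday, the date is unchanged.
Deadline: 4 January 2002.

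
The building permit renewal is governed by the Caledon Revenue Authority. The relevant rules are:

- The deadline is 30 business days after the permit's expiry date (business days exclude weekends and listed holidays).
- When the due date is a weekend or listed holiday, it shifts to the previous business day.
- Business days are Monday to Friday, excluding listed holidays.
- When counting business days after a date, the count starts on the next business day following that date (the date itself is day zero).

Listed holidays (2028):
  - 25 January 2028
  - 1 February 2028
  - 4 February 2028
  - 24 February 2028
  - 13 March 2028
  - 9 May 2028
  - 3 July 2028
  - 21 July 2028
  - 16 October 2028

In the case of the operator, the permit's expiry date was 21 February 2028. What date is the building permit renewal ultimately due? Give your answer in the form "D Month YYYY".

5 April 2028

Counting 30 business days after 21 February 2028 (skipping weekends and listed holidays) reaches 5 April 2028.
5 April 2028 is a Wednesday and not a listed holiday, so it stands.
So the filing is due 5 April 2028.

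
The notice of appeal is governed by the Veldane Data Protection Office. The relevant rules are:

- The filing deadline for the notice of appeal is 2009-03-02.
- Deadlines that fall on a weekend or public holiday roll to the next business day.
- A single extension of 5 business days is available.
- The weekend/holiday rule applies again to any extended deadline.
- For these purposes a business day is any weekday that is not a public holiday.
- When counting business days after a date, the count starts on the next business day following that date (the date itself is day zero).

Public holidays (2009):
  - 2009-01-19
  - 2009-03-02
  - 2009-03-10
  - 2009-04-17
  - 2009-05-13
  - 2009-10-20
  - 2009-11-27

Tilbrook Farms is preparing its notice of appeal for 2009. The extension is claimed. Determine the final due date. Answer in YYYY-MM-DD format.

Start from the fixed due date, 2009-03-02.
2009-03-02 falls on a listed holiday. Rolling to the next business day gives 2009-03-03, a Tuesday.
Counting 5 further business days from 2009-03-03 reaches 2009-03-11.
2009-03-11 is a Wednesday and not a listed holiday, so it stands.
So the filing is due 2009-03-11.

2009-03-11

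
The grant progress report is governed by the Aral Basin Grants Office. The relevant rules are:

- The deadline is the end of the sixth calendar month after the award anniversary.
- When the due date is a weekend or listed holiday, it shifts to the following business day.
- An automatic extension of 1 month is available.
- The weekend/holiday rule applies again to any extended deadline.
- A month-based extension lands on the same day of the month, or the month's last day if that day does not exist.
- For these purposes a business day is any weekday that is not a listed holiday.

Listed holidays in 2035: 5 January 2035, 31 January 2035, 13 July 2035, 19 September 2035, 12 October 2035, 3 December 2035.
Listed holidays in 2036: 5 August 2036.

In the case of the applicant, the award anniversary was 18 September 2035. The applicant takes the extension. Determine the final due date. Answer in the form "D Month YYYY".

30 April 2036

The sixth month after 18 September 2035 is March 2036, whose last day is 31 March 2036.
31 March 2036 falls on a Monday, which is a business day, so no adjustment is needed.
The 1 month extension carries 31 March 2036 to 30 April 2036 (day 31 does not exist in April, so the month's last day is used).
30 April 2036 falls on a Wednesday, which is a business day, so no adjustment is needed.
The final due date is 30 April 2036.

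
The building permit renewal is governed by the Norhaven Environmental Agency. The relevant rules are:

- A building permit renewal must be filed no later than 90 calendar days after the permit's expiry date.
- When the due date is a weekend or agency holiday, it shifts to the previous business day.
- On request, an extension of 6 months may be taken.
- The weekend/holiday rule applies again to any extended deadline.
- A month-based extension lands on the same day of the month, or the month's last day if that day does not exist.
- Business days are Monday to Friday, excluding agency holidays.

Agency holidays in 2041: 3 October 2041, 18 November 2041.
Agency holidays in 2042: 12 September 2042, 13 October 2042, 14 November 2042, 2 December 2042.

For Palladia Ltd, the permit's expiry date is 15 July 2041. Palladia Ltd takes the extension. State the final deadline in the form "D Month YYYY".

11 April 2042

From 15 July 2041, 90 calendar days later is 13 October 2041.
Because 13 October 2041 is a Sunday, the deadline becomes 11 October 2041 (Friday).
Applying the 6 months extension: 6 months after 11 October 2041 is 11 April 2042.
11 April 2042 (Friday) is already a business day.
So the filing is due 11 April 2042.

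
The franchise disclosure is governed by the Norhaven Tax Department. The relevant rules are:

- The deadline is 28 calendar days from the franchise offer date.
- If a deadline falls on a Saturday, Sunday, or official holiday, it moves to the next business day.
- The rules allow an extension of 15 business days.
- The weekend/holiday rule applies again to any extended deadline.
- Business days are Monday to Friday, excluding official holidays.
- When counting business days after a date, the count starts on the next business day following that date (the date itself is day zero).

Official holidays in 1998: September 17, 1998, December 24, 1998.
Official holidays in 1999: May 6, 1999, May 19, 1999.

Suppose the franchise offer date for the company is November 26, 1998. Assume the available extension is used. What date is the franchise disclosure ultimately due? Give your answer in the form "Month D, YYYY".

January 15, 1999

28 calendar days after November 26, 1998 is December 24, 1998.
Because December 24, 1998 is a listed holiday, the deadline becomes December 25, 1998 (Friday).
Applying the 15-business-day extension: 15 business days after December 25, 1998 is January 15, 1999.
Since January 15, 1999 is a Friday and not a holiday, the date is unchanged.
Final deadline: January 15, 1999.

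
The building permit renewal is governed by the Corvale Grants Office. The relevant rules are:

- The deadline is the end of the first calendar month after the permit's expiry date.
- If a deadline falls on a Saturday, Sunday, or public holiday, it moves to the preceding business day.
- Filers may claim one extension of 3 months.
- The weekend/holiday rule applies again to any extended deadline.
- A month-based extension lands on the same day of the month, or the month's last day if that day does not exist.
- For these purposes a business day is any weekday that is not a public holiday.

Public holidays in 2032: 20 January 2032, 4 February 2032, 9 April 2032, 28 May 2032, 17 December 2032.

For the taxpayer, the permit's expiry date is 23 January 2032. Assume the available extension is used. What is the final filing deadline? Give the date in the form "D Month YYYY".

The first month after 23 January 2032 is February 2032, whose last day is 29 February 2032.
Because 29 February 2032 is a Sunday, the deadline becomes 27 February 2032 (Friday).
The 3 months extension carries 27 February 2032 to 27 May 2032.
27 May 2032 falls on a Thursday, which is a business day, so no adjustment is needed.
Deadline: 27 May 2032.

27 May 2032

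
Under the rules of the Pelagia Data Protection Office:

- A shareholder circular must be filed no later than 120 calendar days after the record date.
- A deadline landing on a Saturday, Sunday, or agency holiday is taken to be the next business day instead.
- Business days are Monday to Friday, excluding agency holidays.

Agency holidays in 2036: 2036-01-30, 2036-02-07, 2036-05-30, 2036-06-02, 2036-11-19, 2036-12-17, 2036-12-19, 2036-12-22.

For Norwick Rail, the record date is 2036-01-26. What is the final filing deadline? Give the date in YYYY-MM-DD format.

120 calendar days after 2036-01-26 is 2036-05-25.
2036-05-25 is a Sunday; the next business day is 2036-05-26 (Monday).
The final due date is 2036-05-26.

2036-05-26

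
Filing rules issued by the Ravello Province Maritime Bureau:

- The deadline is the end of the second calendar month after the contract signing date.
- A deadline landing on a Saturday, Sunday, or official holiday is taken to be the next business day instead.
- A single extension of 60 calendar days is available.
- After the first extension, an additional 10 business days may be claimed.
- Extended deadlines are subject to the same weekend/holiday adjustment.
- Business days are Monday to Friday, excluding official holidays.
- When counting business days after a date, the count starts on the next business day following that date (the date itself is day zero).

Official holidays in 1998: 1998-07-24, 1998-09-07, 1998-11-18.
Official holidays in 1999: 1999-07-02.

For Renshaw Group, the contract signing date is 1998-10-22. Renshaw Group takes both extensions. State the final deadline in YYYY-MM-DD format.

2 months after 1998-10-22 falls in December 1998; the last day of that month is 1998-12-31.
Since 1998-12-31 is a Thursday and not a holiday, the date is unchanged.
With the 60-day extension, 1998-12-31 becomes 1999-03-01.
Since 1999-03-01 is a Monday and not a holiday, the date is unchanged.
The 10-business-day extension runs from 1999-03-01 to 1999-03-15.
1999-03-15 is a Monday and not a listed holiday, so it stands.
Deadline: 1999-03-15.

1999-03-15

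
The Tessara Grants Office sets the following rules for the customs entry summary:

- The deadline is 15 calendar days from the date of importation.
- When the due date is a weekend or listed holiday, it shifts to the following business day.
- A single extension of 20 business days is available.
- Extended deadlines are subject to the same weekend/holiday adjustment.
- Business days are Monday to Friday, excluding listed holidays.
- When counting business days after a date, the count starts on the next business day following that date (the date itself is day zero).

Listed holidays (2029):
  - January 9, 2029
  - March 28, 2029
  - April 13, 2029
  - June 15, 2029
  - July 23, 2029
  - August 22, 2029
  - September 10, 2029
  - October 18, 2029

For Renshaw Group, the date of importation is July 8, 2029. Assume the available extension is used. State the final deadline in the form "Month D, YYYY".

August 21, 2029

From July 8, 2029, 15 calendar days later is July 23, 2029.
July 23, 2029 falls on a listed holiday. Rolling to the next business day gives July 24, 2029, a Tuesday.
The 20-business-day extension runs from July 24, 2029 to August 21, 2029.
August 21, 2029 (Tuesday) is already a business day.
Final deadline: August 21, 2029.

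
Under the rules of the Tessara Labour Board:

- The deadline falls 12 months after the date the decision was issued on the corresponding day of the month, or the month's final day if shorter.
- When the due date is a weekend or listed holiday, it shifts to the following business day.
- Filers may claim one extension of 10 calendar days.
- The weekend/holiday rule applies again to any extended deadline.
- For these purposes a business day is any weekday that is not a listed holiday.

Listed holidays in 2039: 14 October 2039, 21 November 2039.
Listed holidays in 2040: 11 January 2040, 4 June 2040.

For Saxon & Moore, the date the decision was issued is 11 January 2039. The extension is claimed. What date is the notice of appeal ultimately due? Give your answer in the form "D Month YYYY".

Moving 12 months forward from 11 January 2039 on the corresponding day gives 11 January 2040.
Because 11 January 2040 is a listed holiday, the deadline becomes 12 January 2040 (Thursday).
Applying the 10-calendar-day extension: 12 January 2040 + 10 days = 22 January 2040.
22 January 2040 falls on a Sunday. Rolling to the next business day gives 23 January 2040, a Monday.
The final due date is 23 January 2040.

23 January 2040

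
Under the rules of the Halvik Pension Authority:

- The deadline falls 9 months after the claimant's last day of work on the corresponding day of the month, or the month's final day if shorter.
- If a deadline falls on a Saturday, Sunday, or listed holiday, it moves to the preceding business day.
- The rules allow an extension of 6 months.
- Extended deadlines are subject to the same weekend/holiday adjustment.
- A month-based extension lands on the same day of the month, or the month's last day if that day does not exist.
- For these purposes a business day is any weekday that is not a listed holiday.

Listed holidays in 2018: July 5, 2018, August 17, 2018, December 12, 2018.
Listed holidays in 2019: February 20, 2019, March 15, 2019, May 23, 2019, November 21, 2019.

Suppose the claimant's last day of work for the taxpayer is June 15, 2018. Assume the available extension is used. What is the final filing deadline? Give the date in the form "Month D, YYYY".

Moving 9 months forward from June 15, 2018 on the corresponding day gives March 15, 2019.
March 15, 2019 falls on a listed holiday. Rolling to the preceding business day gives March 14, 2019, a Thursday.
Add 6 months to March 14, 2019: September 14, 2019.
September 14, 2019 is a Saturday, so it moves to the preceding business day, September 13, 2019 (Friday).
Final deadline: September 13, 2019.

September 13, 2019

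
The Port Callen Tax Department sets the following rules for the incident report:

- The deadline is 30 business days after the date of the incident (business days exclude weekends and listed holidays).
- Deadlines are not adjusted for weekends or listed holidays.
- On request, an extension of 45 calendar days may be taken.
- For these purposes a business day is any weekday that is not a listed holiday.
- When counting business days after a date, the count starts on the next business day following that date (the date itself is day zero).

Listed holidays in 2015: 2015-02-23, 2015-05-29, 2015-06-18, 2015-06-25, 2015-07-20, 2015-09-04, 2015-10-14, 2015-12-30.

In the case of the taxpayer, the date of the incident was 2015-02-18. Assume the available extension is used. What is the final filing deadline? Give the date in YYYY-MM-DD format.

2015-05-17

30 business days after 2015-02-18, excluding weekends and holidays, is 2015-04-02.
No adjustment is made for weekends or holidays, so 2015-04-02 stands.
Add the 45 calendar-day extension to 2015-04-02: 2015-05-17.
2015-05-17 is a Sunday; no weekend or holiday adjustment applies.
The final due date is 2015-05-17.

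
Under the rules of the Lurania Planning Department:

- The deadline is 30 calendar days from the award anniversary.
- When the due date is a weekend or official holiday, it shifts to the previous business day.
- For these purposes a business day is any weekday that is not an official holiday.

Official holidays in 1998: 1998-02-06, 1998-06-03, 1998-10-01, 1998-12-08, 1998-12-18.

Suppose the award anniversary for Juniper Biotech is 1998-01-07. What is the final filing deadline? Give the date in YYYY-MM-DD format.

From 1998-01-07, 30 calendar days later is 1998-02-06.
1998-02-06 is a listed holiday, so it moves to the preceding business day, 1998-02-05 (Thursday).
The final due date is 1998-02-05.

1998-02-05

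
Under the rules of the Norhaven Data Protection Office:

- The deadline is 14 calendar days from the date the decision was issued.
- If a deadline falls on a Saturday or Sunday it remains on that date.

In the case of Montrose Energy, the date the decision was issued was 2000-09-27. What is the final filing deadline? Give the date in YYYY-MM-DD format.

2000-10-11

14 calendar days after 2000-09-27 is 2000-10-11.
No adjustment is made for weekends or holidays, so 2000-10-11 stands.
Deadline: 2000-10-11.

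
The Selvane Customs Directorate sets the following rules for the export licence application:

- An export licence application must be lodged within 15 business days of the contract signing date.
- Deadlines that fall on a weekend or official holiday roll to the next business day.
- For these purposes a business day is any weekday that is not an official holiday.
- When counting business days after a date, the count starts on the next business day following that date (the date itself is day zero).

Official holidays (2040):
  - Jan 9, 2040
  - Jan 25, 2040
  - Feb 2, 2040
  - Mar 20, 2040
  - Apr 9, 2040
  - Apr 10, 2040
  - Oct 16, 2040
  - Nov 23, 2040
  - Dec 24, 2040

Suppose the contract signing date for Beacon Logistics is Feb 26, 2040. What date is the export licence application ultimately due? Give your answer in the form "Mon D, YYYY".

Starting the day after Feb 26, 2040 and counting 15 business days lands on Mar 16, 2040.
Mar 16, 2040 is a Friday and not a listed holiday, so it stands.
Deadline: Mar 16, 2040.

Mar 16, 2040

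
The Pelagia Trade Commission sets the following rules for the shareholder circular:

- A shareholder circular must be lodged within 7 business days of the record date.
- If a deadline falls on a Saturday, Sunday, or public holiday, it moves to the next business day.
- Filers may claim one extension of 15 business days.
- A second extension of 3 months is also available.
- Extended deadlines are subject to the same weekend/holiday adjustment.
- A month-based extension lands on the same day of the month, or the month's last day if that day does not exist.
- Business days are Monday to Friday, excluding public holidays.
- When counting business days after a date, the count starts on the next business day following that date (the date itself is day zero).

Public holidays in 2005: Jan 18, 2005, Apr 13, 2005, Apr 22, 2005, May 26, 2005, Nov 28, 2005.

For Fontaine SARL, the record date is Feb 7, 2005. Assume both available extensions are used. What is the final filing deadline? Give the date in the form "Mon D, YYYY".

Starting the day after Feb 7, 2005 and counting 7 business days lands on Feb 16, 2005.
Feb 16, 2005 is a Wednesday and not a listed holiday, so it stands.
Applying the 15-business-day extension: 15 business days after Feb 16, 2005 is Mar 9, 2005.
Mar 9, 2005 is a Wednesday and not a listed holiday, so it stands.
Add 3 months to Mar 9, 2005: Jun 9, 2005.
Jun 9, 2005 is a Thursday and not a listed holiday, so it stands.
Deadline: Jun 9, 2005.

Jun 9, 2005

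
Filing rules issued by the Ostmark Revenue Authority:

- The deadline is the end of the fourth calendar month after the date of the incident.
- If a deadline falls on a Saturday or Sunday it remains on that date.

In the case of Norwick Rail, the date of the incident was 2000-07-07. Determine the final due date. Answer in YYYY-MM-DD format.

4 months after 2000-07-07 falls in November 2000; the last day of that month is 2000-11-30.
No adjustment is made for weekends or holidays, so 2000-11-30 stands.
Final deadline: 2000-11-30.

2000-11-30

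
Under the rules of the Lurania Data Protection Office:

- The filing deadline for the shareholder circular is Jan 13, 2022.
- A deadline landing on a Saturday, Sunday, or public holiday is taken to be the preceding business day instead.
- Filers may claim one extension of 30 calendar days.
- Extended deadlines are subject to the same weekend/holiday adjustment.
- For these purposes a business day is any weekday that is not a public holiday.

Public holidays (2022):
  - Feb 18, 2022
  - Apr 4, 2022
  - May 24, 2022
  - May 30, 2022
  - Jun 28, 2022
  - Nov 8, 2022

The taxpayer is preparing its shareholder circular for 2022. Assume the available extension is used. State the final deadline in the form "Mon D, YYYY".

The statutory due date is Jan 13, 2022.
Jan 13, 2022 (Thursday) is already a business day.
The 30-calendar-day extension moves the deadline from Jan 13, 2022 to Feb 12, 2022.
Because Feb 12, 2022 is a Saturday, the deadline becomes Feb 11, 2022 (Friday).
Deadline: Feb 11, 2022.

Feb 11, 2022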